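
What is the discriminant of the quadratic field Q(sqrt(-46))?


For K = Q(sqrt(d)) with d squarefree: disc(K) = d if d = 1 mod 4, and disc(K) = 4d if d = 2 or 3 mod 4.
Here d = -46, and d mod 4 = 2.
d = 2 mod 4, not 1 (O_K = Z[sqrt(d)]), so disc(K) = 4d = 4 * (-46) = -184

-184


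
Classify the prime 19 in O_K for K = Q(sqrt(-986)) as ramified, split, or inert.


K = Q(sqrt(-986)). Since d mod 4 = 2, disc(K) = -3944.
Check p | disc: -3944 mod 19 = 8.
p does not divide disc. Compute Legendre symbol (d/p):
2^((19-1)/2) mod 19 = -1
(d/p) = -1, so p is inert: (p) stays prime with e=1, f=2, g=1.
Therefore p is inert.

inert


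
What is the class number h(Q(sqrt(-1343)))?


K = Q(sqrt(-1343)). d mod 4 = 1, so D = disc(K) = d = -1343
h(K) equals the number of primitive reduced positive-definite forms (a, b, c) = a*x^2 + b*x*y + c*y^2 with b^2 - 4ac = D,
where reduced means |b| <= a <= c, with b >= 0 whenever |b| = a or a = c, and primitive means gcd(a, b, c) = 1.
Reduced forces 3a^2 <= |D| = 1343, so 1 <= a <= 21; b must have the parity of D, and c = (b^2 - D)/(4a) must be an integer >= a.
Enumerate a = 1..21, b in [-a, a]:
  a=1: (1, 1, 336)  [1]
  a=2: (2, -1, 168), (2, 1, 168)  [2]
  a=3: (3, -1, 112), (3, 1, 112)  [2]
  a=4: (4, -1, 84), (4, 1, 84)  [2]
  a=5: none
  a=6: (6, -5, 57), (6, -1, 56), (6, 1, 56), (6, 5, 57)  [4]
  a=7: (7, -1, 48), (7, 1, 48)  [2]
  a=8: (8, -1, 42), (8, 1, 42)  [2]
  a=9: (9, -5, 38), (9, 5, 38)  [2]
  a=10..11: none
  a=12: (12, -7, 29), (12, -1, 28), (12, 1, 28), (12, 7, 29)  [4]
  a=13: (13, -3, 26), (13, 3, 26)  [2]
  a=14: (14, -13, 27), (14, -1, 24), (14, 1, 24), (14, 13, 27)  [4]
  a=15: none
  a=16: (16, -1, 21), (16, 1, 21)  [2]
  a=17: (17, 17, 24)  [1]
  a=18: (18, -13, 21), (18, -5, 19), (18, 5, 19), (18, 13, 21)  [4]
  a=19..21: none
Total reduced forms: 1 + 2 + 2 + 2 + 4 + 2 + 2 + 2 + 4 + 2 + 4 + 2 + 1 + 4 = 34
h = 34

34


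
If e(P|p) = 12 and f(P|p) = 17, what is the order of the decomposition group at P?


|D_P| = e * f
= 12 * 17
= 204

204


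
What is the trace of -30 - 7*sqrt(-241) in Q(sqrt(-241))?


Tr(a + b*sqrt(d)) = (a + b*sqrt(d)) + (a - b*sqrt(d)) = 2a
= 2 * (-30)
= -60

-60


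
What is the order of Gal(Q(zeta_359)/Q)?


|Gal(Q(zeta_359)/Q)| = phi(359)
= 358

358


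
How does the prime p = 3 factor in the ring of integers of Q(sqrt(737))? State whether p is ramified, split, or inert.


K = Q(sqrt(737)). Since d mod 4 = 1, disc(K) = 737.
Check p | disc: 737 mod 3 = 2.
p does not divide disc. Compute Legendre symbol (d/p):
2^((3-1)/2) mod 3 = -1
(d/p) = -1, so p is inert: (p) stays prime with e=1, f=2, g=1.
Therefore p is inert.

inert


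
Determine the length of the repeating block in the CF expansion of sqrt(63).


Run the CF algorithm for sqrt(63).
a_0 = floor(sqrt(63)) = 7; set m_0=0, q_0=1.
Recurrence: m' = q*a - m,  q' = (d - m'^2)/q,  a' = floor((a_0 + m')/q').
  step 1: m=7, q=14, a=1
  step 2: m=7, q=1, a=14
a_2 = 2*a_0 = 14, so the period closes here.
sqrt(63) = [7; 1, 14]
Period length = 2

2


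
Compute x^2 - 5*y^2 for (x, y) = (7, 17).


x^2 - d*y^2
= 7^2 - 5*17^2
= 49 - 1445
= -1396

-1396


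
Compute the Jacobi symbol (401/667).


Compute (401/667) via quadratic reciprocity:
  reciprocity: (401/667) -> +(667/401)
  reduce: (266/401)
  pull out 2: (2/401) = +1  (since 401 mod 8 = 1)
  reciprocity: (133/401) -> +(401/133)
  reduce: (2/133)
  pull out 2: (2/133) = -1  (since 133 mod 8 = 5)
  (1/133) = 1
Product of signs = -1

-1


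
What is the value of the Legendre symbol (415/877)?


p = 877 is prime, so compute (415/877) with the reciprocity algorithm (Jacobi-symbol steps: pull out 2s via (2/n), flip via reciprocity, reduce):
  reciprocity: (415/877) -> +(877/415)
  reduce: (47/415)
  reciprocity: (47/415) -> -(415/47)
  reduce: (39/47)
  reciprocity: (39/47) -> -(47/39)
  reduce: (8/39)
  pull out 2: (2/39) = +1  (since 39 mod 8 = 7)
  pull out 2: (2/39) = +1  (since 39 mod 8 = 7)
  pull out 2: (2/39) = +1  (since 39 mod 8 = 7)
  (1/39) = 1
Product of signs = 1
(415/877) = 1

1


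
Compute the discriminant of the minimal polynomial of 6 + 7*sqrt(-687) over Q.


The element 6 + 7*sqrt(-687) has minimal polynomial:
x^2 - 12*x + 33699
Discriminant = (-12)^2 - 4*(33699)
= 144 - 134796
= -134652

-134652


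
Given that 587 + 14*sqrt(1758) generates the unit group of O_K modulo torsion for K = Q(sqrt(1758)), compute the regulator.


epsilon = 587 + 14*sqrt(1758)
= 1173.9991
R = ln(1173.9991)
= 7.0682

7.0682


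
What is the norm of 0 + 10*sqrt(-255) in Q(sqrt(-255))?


N(a + b*sqrt(d)) = a^2 - d*b^2
= (0)^2 - (-255)*(10)^2
= 0 + 25500
= 25500

25500


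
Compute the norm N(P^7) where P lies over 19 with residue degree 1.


N(P^a) = p^(a*f)
= 19^(7*1)
= 19^7
= 893871739

893871739


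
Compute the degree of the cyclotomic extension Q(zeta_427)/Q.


The degree equals Euler's totient phi(427).
427 = 7 * 61
phi(427) = 360

360


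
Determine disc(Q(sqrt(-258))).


For K = Q(sqrt(d)) with d squarefree: disc(K) = d if d = 1 mod 4, and disc(K) = 4d if d = 2 or 3 mod 4.
Here d = -258, and d mod 4 = 2.
d = 2 mod 4, not 1 (O_K = Z[sqrt(d)]), so disc(K) = 4d = 4 * (-258) = -1032

-1032


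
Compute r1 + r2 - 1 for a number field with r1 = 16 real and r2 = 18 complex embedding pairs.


By Dirichlet's unit theorem:
rank = r1 + r2 - 1
= 16 + 18 - 1
= 33

33


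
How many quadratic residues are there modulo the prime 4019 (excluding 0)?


For prime p, the number of non-zero quadratic residues is (p-1)/2.
= (4019-1)/2
= 2009

2009


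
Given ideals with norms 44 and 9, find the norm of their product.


N(IJ) = N(I) * N(J)
= 44 * 9
= 396

396


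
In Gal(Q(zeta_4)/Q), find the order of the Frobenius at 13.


The Frobenius at p in Gal(Q(zeta_n)/Q) = (Z/nZ)* is the class of p, so its order is ord_4(13), the smallest k >= 1 with 13^k = 1 mod 4.
n = 4 = 2^2, phi(4) = 2; the order divides phi(n).
Divisors of 2: 1, 2
Repeated squaring mod 4: 13^1 = 1, 13^2 = 1
Test divisors in increasing order:
  k=1: 13^1 = 1 mod 4  <- first divisor giving 1
Order = 1

1


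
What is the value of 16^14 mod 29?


p = 29 is prime and the exponent is (p-1)/2 = 14, so by Euler's criterion 16^14 = (16/29) = +1 or -1 mod 29.
Compute by square-and-multiply:
  14 = 8 + 4 + 2 (binary 1110)
  Repeated squaring mod 29: 16^1 = 16, 16^2 = 24, 16^4 = 25, 16^8 = 16
  16^14 = 16^8 * 16^4 * 16^2 = 16 * 25 * 24 mod 29
    16 * 25 = 400 = 23 mod 29
    23 * 24 = 552 = 1 mod 29
  16^14 = 1 mod 29
Result 1: 16 is a quadratic residue mod 29.
16^14 mod 29 = 1

1


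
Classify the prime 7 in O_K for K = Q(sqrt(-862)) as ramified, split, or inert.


K = Q(sqrt(-862)). Since d mod 4 = 2, disc(K) = -3448.
Check p | disc: -3448 mod 7 = 3.
p does not divide disc. Compute Legendre symbol (d/p):
6^((7-1)/2) mod 7 = -1
(d/p) = -1, so p is inert: (p) stays prime with e=1, f=2, g=1.
Therefore p is inert.

inert


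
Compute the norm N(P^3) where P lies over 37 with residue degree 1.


N(P^a) = p^(a*f)
= 37^(3*1)
= 37^3
= 50653

50653


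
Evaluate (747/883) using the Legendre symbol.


p = 883 is prime, so compute (747/883) with the reciprocity algorithm (Jacobi-symbol steps: pull out 2s via (2/n), flip via reciprocity, reduce):
  reciprocity: (747/883) -> -(883/747)
  reduce: (136/747)
  pull out 2: (2/747) = -1  (since 747 mod 8 = 3)
  pull out 2: (2/747) = -1  (since 747 mod 8 = 3)
  pull out 2: (2/747) = -1  (since 747 mod 8 = 3)
  reciprocity: (17/747) -> +(747/17)
  reduce: (16/17)
  pull out 2: (2/17) = +1  (since 17 mod 8 = 1)
  pull out 2: (2/17) = +1  (since 17 mod 8 = 1)
  pull out 2: (2/17) = +1  (since 17 mod 8 = 1)
  pull out 2: (2/17) = +1  (since 17 mod 8 = 1)
  (1/17) = 1
Product of signs = 1
(747/883) = 1

1


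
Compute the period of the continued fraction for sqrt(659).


Run the CF algorithm for sqrt(659).
a_0 = floor(sqrt(659)) = 25; set m_0=0, q_0=1.
Recurrence: m' = q*a - m,  q' = (d - m'^2)/q,  a' = floor((a_0 + m')/q').
  step 1: m=25, q=34, a=1
  step 2: m=9, q=17, a=2
  step 3: m=25, q=2, a=25
  step 4: m=25, q=17, a=2
  step 5: m=9, q=34, a=1
  step 6: m=25, q=1, a=50
a_6 = 2*a_0 = 50, so the period closes here.
sqrt(659) = [25; 1, 2, 25, 2, 1, 50]
Period length = 6

6


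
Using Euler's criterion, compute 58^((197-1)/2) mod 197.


p = 197 is prime and the exponent is (p-1)/2 = 98, so by Euler's criterion 58^98 = (58/197) = +1 or -1 mod 197.
Compute by square-and-multiply:
  98 = 64 + 32 + 2 (binary 1100010)
  Repeated squaring mod 197: 58^1 = 58, 58^2 = 15, 58^4 = 28, 58^8 = 193, 58^16 = 16, 58^32 = 59, 58^64 = 132
  58^98 = 58^64 * 58^32 * 58^2 = 132 * 59 * 15 mod 197
    132 * 59 = 7788 = 105 mod 197
    105 * 15 = 1575 = 196 mod 197
  58^98 = 196 mod 197
Result 196 = p - 1 = -1 mod 197: 58 is a quadratic non-residue mod 197. As a residue in [0, p-1] the value is 196.
58^98 mod 197 = 196

196


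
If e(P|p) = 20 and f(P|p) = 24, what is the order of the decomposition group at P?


|D_P| = e * f
= 20 * 24
= 480

480


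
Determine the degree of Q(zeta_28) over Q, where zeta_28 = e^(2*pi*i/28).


The degree equals Euler's totient phi(28).
28 = 2^2 * 7
phi(28) = 12

12


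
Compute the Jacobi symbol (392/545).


Compute (392/545) via quadratic reciprocity:
  pull out 2: (2/545) = +1  (since 545 mod 8 = 1)
  pull out 2: (2/545) = +1  (since 545 mod 8 = 1)
  pull out 2: (2/545) = +1  (since 545 mod 8 = 1)
  reciprocity: (49/545) -> +(545/49)
  reduce: (6/49)
  pull out 2: (2/49) = +1  (since 49 mod 8 = 1)
  reciprocity: (3/49) -> +(49/3)
  reduce: (1/3)
  (1/3) = 1
Product of signs = 1

1


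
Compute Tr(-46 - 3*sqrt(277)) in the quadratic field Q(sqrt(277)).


Tr(a + b*sqrt(d)) = (a + b*sqrt(d)) + (a - b*sqrt(d)) = 2a
= 2 * (-46)
= -92

-92


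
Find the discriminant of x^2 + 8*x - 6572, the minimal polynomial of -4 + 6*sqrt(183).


The element -4 + 6*sqrt(183) has minimal polynomial:
x^2 + 8*x - 6572
Discriminant = (8)^2 - 4*(-6572)
= 64 + 26288
= 26352

26352


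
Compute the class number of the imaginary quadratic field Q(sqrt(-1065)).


K = Q(sqrt(-1065)). d mod 4 = 3, so D = disc(K) = 4d = -4260
h(K) equals the number of primitive reduced positive-definite forms (a, b, c) = a*x^2 + b*x*y + c*y^2 with b^2 - 4ac = D,
where reduced means |b| <= a <= c, with b >= 0 whenever |b| = a or a = c, and primitive means gcd(a, b, c) = 1.
Reduced forces 3a^2 <= |D| = 4260, so 1 <= a <= 37; b must have the parity of D, and c = (b^2 - D)/(4a) must be an integer >= a.
Enumerate a = 1..37, b in [-a, a]:
  a=1: (1, 0, 1065)  [1]
  a=2: (2, 2, 533)  [1]
  a=3: (3, 0, 355)  [1]
  a=4: none
  a=5: (5, 0, 213)  [1]
  a=6: (6, 6, 179)  [1]
  a=7..9: none
  a=10: (10, 10, 109)  [1]
  a=11..12: none
  a=13: (13, -2, 82), (13, 2, 82)  [2]
  a=14: none
  a=15: (15, 0, 71)  [1]
  a=16..22: none
  a=23: (23, -8, 47), (23, 8, 47)  [2]
  a=24..25: none
  a=26: (26, -2, 41), (26, 2, 41)  [2]
  a=27..29: none
  a=30: (30, 30, 43)  [1]
  a=31: (31, -24, 39), (31, 24, 39)  [2]
  a=32..37: none
Total reduced forms: 1 + 1 + 1 + 1 + 1 + 1 + 2 + 1 + 2 + 2 + 1 + 2 = 16
h = 16

16


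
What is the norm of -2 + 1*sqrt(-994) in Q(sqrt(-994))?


N(a + b*sqrt(d)) = a^2 - d*b^2
= (-2)^2 - (-994)*(1)^2
= 4 + 994
= 998

998


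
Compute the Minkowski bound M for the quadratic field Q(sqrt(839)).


d = 839, d mod 4 = 3, so disc(K) = 4d = 3356; |disc(K)| = 3356
Real quadratic field, so n = 2, s = r2 = 0, r1 = 2
M = (n!/n^n) * (4/pi)^s * sqrt(|disc(K)|) = (2!/2^2) * (4/pi)^0 * sqrt(3356)
= 0.5 * 1.000000 * 57.930993
= 28.9655

28.9655


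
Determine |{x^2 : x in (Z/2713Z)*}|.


For prime p, the number of non-zero quadratic residues is (p-1)/2.
= (2713-1)/2
= 1356

1356


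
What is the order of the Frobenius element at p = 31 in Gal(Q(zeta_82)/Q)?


The Frobenius at p in Gal(Q(zeta_n)/Q) = (Z/nZ)* is the class of p, so its order is ord_82(31), the smallest k >= 1 with 31^k = 1 mod 82.
n = 82 = 2 * 41, phi(82) = 40; the order divides phi(n).
Divisors of 40: 1, 2, 4, 5, 8, 10, 20, 40
Repeated squaring mod 82: 31^1 = 31, 31^2 = 59, 31^4 = 37, 31^8 = 57, 31^16 = 51, 31^32 = 59
Test divisors in increasing order:
  k=1: 31^1 = 31 mod 82
  k=2: 31^2 = 59 mod 82
  k=4: 31^4 = 37 mod 82
  k=5: 31^5 = 37 * 31 = 81 mod 82
  k=8: 31^8 = 57 mod 82
  k=10: 31^10 = 57 * 59 = 1 mod 82  <- first divisor giving 1
Order = 10

10


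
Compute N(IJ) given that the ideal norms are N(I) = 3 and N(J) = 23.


N(IJ) = N(I) * N(J)
= 3 * 23
= 69

69


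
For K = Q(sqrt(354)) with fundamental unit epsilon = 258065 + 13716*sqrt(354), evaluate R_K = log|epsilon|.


epsilon = 258065 + 13716*sqrt(354)
= 516130.0000
R = ln(516130.0000)
= 13.1541

13.1541


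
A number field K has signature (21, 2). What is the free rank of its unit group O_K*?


By Dirichlet's unit theorem:
rank = r1 + r2 - 1
= 21 + 2 - 1
= 22

22


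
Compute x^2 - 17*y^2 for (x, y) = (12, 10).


x^2 - d*y^2
= 12^2 - 17*10^2
= 144 - 1700
= -1556

-1556


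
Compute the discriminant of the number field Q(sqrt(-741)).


For K = Q(sqrt(d)) with d squarefree: disc(K) = d if d = 1 mod 4, and disc(K) = 4d if d = 2 or 3 mod 4.
Here d = -741, and d mod 4 = 3.
d = 3 mod 4, not 1 (O_K = Z[sqrt(d)]), so disc(K) = 4d = 4 * (-741) = -2964

-2964


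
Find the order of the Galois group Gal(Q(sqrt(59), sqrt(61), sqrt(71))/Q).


The 3 square roots of distinct primes are multiplicatively independent over Q,
so [K:Q] = 2^3 and Gal(K/Q) is isomorphic to (Z/2Z)^3.
|Gal| = 2^3 = 8

8


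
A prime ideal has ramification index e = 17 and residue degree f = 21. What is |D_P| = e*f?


|D_P| = e * f
= 17 * 21
= 357

357


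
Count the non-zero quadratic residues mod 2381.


For prime p, the number of non-zero quadratic residues is (p-1)/2.
= (2381-1)/2
= 1190

1190


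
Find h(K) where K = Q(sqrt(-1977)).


K = Q(sqrt(-1977)). d mod 4 = 3, so D = disc(K) = 4d = -7908
h(K) equals the number of primitive reduced positive-definite forms (a, b, c) = a*x^2 + b*x*y + c*y^2 with b^2 - 4ac = D,
where reduced means |b| <= a <= c, with b >= 0 whenever |b| = a or a = c, and primitive means gcd(a, b, c) = 1.
Reduced forces 3a^2 <= |D| = 7908, so 1 <= a <= 51; b must have the parity of D, and c = (b^2 - D)/(4a) must be an integer >= a.
Enumerate a = 1..51, b in [-a, a]:
  a=1: (1, 0, 1977)  [1]
  a=2: (2, 2, 989)  [1]
  a=3: (3, 0, 659)  [1]
  a=4..5: none
  a=6: (6, 6, 331)  [1]
  a=7: (7, -4, 283), (7, 4, 283)  [2]
  a=8..10: none
  a=11: (11, -10, 182), (11, 10, 182)  [2]
  a=12: none
  a=13: (13, -10, 154), (13, 10, 154)  [2]
  a=14: (14, -10, 143), (14, 10, 143)  [2]
  a=15..20: none
  a=21: (21, -18, 98), (21, 18, 98)  [2]
  a=22: (22, -10, 91), (22, 10, 91)  [2]
  a=23: (23, -2, 86), (23, 2, 86)  [2]
  a=24..25: none
  a=26: (26, -10, 77), (26, 10, 77)  [2]
  a=27..28: none
  a=29: (29, -26, 74), (29, 26, 74)  [2]
  a=30: none
  a=31: (31, -20, 67), (31, 20, 67)  [2]
  a=32: none
  a=33: (33, -12, 61), (33, 12, 61)  [2]
  a=34..36: none
  a=37: (37, -26, 58), (37, 26, 58)  [2]
  a=38: none
  a=39: (39, -36, 59), (39, 36, 59)  [2]
  a=40: none
  a=41: (41, -28, 53), (41, 28, 53)  [2]
  a=42: (42, -18, 49), (42, 18, 49)  [2]
  a=43: (43, -2, 46), (43, 2, 46)  [2]
  a=44..51: none
Total reduced forms: 1 + 1 + 1 + 1 + 2 + 2 + 2 + 2 + 2 + 2 + 2 + 2 + 2 + 2 + 2 + 2 + 2 + 2 + 2 + 2 = 36
h = 36

36


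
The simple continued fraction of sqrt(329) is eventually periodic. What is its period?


Run the CF algorithm for sqrt(329).
a_0 = floor(sqrt(329)) = 18; set m_0=0, q_0=1.
Recurrence: m' = q*a - m,  q' = (d - m'^2)/q,  a' = floor((a_0 + m')/q').
  step 1: m=18, q=5, a=7
  step 2: m=17, q=8, a=4
  step 3: m=15, q=13, a=2
  step 4: m=11, q=16, a=1
  step 5: m=5, q=19, a=1
  step 6: m=14, q=7, a=4
  step 7: m=14, q=19, a=1
  step 8: m=5, q=16, a=1
  step 9: m=11, q=13, a=2
  step 10: m=15, q=8, a=4
  step 11: m=17, q=5, a=7
  step 12: m=18, q=1, a=36
a_12 = 2*a_0 = 36, so the period closes here.
sqrt(329) = [18; 7, 4, 2, 1, 1, 4, 1, 1, 2, 4, 7, 36]
Period length = 12

12


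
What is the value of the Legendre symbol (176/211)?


p = 211 is prime, so compute (176/211) with the reciprocity algorithm (Jacobi-symbol steps: pull out 2s via (2/n), flip via reciprocity, reduce):
  pull out 2: (2/211) = -1  (since 211 mod 8 = 3)
  pull out 2: (2/211) = -1  (since 211 mod 8 = 3)
  pull out 2: (2/211) = -1  (since 211 mod 8 = 3)
  pull out 2: (2/211) = -1  (since 211 mod 8 = 3)
  reciprocity: (11/211) -> -(211/11)
  reduce: (2/11)
  pull out 2: (2/11) = -1  (since 11 mod 8 = 3)
  (1/11) = 1
Product of signs = 1
(176/211) = 1

1


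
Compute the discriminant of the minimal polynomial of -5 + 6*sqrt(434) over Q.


The element -5 + 6*sqrt(434) has minimal polynomial:
x^2 + 10*x - 15599
Discriminant = (10)^2 - 4*(-15599)
= 100 + 62396
= 62496

62496


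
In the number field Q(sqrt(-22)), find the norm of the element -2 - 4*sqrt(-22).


N(a + b*sqrt(d)) = a^2 - d*b^2
= (-2)^2 - (-22)*(-4)^2
= 4 + 352
= 356

356


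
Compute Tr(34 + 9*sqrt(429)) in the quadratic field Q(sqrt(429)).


Tr(a + b*sqrt(d)) = (a + b*sqrt(d)) + (a - b*sqrt(d)) = 2a
= 2 * (34)
= 68

68


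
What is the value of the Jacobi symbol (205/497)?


Compute (205/497) via quadratic reciprocity:
  reciprocity: (205/497) -> +(497/205)
  reduce: (87/205)
  reciprocity: (87/205) -> +(205/87)
  reduce: (31/87)
  reciprocity: (31/87) -> -(87/31)
  reduce: (25/31)
  reciprocity: (25/31) -> +(31/25)
  reduce: (6/25)
  pull out 2: (2/25) = +1  (since 25 mod 8 = 1)
  reciprocity: (3/25) -> +(25/3)
  reduce: (1/3)
  (1/3) = 1
Product of signs = -1

-1


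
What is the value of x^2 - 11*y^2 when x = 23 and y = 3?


x^2 - d*y^2
= 23^2 - 11*3^2
= 529 - 99
= 430

430


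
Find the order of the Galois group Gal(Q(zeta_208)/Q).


|Gal(Q(zeta_208)/Q)| = phi(208)
= 96

96


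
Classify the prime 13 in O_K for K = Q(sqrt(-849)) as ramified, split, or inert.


K = Q(sqrt(-849)). Since d mod 4 = 3, disc(K) = -3396.
Check p | disc: -3396 mod 13 = 10.
p does not divide disc. Compute Legendre symbol (d/p):
9^((13-1)/2) mod 13 = 1
(d/p) = 1, so p splits: (p) = P*P' with e=1, f=1, g=2.
Therefore p is split.

split


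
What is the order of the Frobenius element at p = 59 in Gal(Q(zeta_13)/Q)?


The Frobenius at p in Gal(Q(zeta_n)/Q) = (Z/nZ)* is the class of p, so its order is ord_13(59), the smallest k >= 1 with 59^k = 1 mod 13.
n = 13 = 13, phi(13) = 12; the order divides phi(n).
Divisors of 12: 1, 2, 3, 4, 6, 12
Repeated squaring mod 13: 59^1 = 7, 59^2 = 10, 59^4 = 9, 59^8 = 3
Test divisors in increasing order:
  k=1: 59^1 = 7 mod 13
  k=2: 59^2 = 10 mod 13
  k=3: 59^3 = 10 * 7 = 5 mod 13
  k=4: 59^4 = 9 mod 13
  k=6: 59^6 = 9 * 10 = 12 mod 13
  k=12: 59^12 = 3 * 9 = 1 mod 13  <- first divisor giving 1
Order = 12

12


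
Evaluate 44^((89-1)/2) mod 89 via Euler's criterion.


p = 89 is prime and the exponent is (p-1)/2 = 44, so by Euler's criterion 44^44 = (44/89) = +1 or -1 mod 89.
Compute by square-and-multiply:
  44 = 32 + 8 + 4 (binary 101100)
  Repeated squaring mod 89: 44^1 = 44, 44^2 = 67, 44^4 = 39, 44^8 = 8, 44^16 = 64, 44^32 = 2
  44^44 = 44^32 * 44^8 * 44^4 = 2 * 8 * 39 mod 89
    2 * 8 = 16 = 16 mod 89
    16 * 39 = 624 = 1 mod 89
  44^44 = 1 mod 89
Result 1: 44 is a quadratic residue mod 89.
44^44 mod 89 = 1

1


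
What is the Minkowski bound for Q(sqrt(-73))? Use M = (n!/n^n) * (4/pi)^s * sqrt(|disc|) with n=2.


d = -73, d mod 4 = 3, so disc(K) = 4d = -292; |disc(K)| = 292
Imaginary quadratic field, so n = 2, s = r2 = 1, r1 = 0
M = (n!/n^n) * (4/pi)^s * sqrt(|disc(K)|) = (2!/2^2) * (4/pi)^1 * sqrt(292)
= 0.5 * 1.273240 * 17.088007
= 10.8786

10.8786


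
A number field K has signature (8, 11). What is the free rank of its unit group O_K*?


By Dirichlet's unit theorem:
rank = r1 + r2 - 1
= 8 + 11 - 1
= 18

18


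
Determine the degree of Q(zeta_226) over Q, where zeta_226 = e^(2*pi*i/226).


The degree equals Euler's totient phi(226).
226 = 2 * 113
phi(226) = 112

112


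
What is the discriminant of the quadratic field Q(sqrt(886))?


For K = Q(sqrt(d)) with d squarefree: disc(K) = d if d = 1 mod 4, and disc(K) = 4d if d = 2 or 3 mod 4.
Here d = 886, and d mod 4 = 2.
d = 2 mod 4, not 1 (O_K = Z[sqrt(d)]), so disc(K) = 4d = 4 * (886) = 3544

3544


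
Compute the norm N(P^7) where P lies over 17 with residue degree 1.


N(P^a) = p^(a*f)
= 17^(7*1)
= 17^7
= 410338673

410338673


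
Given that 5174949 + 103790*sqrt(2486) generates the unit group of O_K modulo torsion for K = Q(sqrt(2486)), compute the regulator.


epsilon = 5174949 + 103790*sqrt(2486)
= 1.0350e+07
R = ln(1.0350e+07)
= 16.1525

16.1525


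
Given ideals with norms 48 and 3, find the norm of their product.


N(IJ) = N(I) * N(J)
= 48 * 3
= 144

144


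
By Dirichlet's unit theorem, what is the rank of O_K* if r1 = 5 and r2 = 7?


By Dirichlet's unit theorem:
rank = r1 + r2 - 1
= 5 + 7 - 1
= 11

11


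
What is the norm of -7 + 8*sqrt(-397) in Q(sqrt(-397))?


N(a + b*sqrt(d)) = a^2 - d*b^2
= (-7)^2 - (-397)*(8)^2
= 49 + 25408
= 25457

25457


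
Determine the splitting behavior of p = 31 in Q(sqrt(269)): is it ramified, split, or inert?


K = Q(sqrt(269)). Since d mod 4 = 1, disc(K) = 269.
Check p | disc: 269 mod 31 = 21.
p does not divide disc. Compute Legendre symbol (d/p):
21^((31-1)/2) mod 31 = -1
(d/p) = -1, so p is inert: (p) stays prime with e=1, f=2, g=1.
Therefore p is inert.

inert


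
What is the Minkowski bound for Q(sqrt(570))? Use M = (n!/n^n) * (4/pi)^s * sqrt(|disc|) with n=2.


d = 570, d mod 4 = 2, so disc(K) = 4d = 2280; |disc(K)| = 2280
Real quadratic field, so n = 2, s = r2 = 0, r1 = 2
M = (n!/n^n) * (4/pi)^s * sqrt(|disc(K)|) = (2!/2^2) * (4/pi)^0 * sqrt(2280)
= 0.5 * 1.000000 * 47.749346
= 23.8747

23.8747


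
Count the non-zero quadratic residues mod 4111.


For prime p, the number of non-zero quadratic residues is (p-1)/2.
= (4111-1)/2
= 2055

2055


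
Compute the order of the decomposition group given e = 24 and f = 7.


|D_P| = e * f
= 24 * 7
= 168

168


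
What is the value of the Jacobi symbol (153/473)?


Compute (153/473) via quadratic reciprocity:
  reciprocity: (153/473) -> +(473/153)
  reduce: (14/153)
  pull out 2: (2/153) = +1  (since 153 mod 8 = 1)
  reciprocity: (7/153) -> +(153/7)
  reduce: (6/7)
  pull out 2: (2/7) = +1  (since 7 mod 8 = 7)
  reciprocity: (3/7) -> -(7/3)
  reduce: (1/3)
  (1/3) = 1
Product of signs = -1

-1


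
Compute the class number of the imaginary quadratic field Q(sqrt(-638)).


K = Q(sqrt(-638)). d mod 4 = 2, so D = disc(K) = 4d = -2552
h(K) equals the number of primitive reduced positive-definite forms (a, b, c) = a*x^2 + b*x*y + c*y^2 with b^2 - 4ac = D,
where reduced means |b| <= a <= c, with b >= 0 whenever |b| = a or a = c, and primitive means gcd(a, b, c) = 1.
Reduced forces 3a^2 <= |D| = 2552, so 1 <= a <= 29; b must have the parity of D, and c = (b^2 - D)/(4a) must be an integer >= a.
Enumerate a = 1..29, b in [-a, a]:
  a=1: (1, 0, 638)  [1]
  a=2: (2, 0, 319)  [1]
  a=3: (3, -2, 213), (3, 2, 213)  [2]
  a=4..5: none
  a=6: (6, -4, 107), (6, 4, 107)  [2]
  a=7..8: none
  a=9: (9, -2, 71), (9, 2, 71)  [2]
  a=10: none
  a=11: (11, 0, 58)  [1]
  a=12: none
  a=13: (13, -10, 51), (13, 10, 51)  [2]
  a=14..16: none
  a=17: (17, -10, 39), (17, 10, 39)  [2]
  a=18: (18, -16, 39), (18, 16, 39)  [2]
  a=19..21: none
  a=22: (22, 0, 29)  [1]
  a=23: (23, -22, 33), (23, 22, 33)  [2]
  a=24..25: none
  a=26: (26, -16, 27), (26, 16, 27)  [2]
  a=27..29: none
Total reduced forms: 1 + 1 + 2 + 2 + 2 + 1 + 2 + 2 + 2 + 1 + 2 + 2 = 20
h = 20

20


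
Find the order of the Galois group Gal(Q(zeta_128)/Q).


|Gal(Q(zeta_128)/Q)| = phi(128)
= 64

64


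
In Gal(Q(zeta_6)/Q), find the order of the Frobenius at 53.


The Frobenius at p in Gal(Q(zeta_n)/Q) = (Z/nZ)* is the class of p, so its order is ord_6(53), the smallest k >= 1 with 53^k = 1 mod 6.
n = 6 = 2 * 3, phi(6) = 2; the order divides phi(n).
Divisors of 2: 1, 2
Repeated squaring mod 6: 53^1 = 5, 53^2 = 1
Test divisors in increasing order:
  k=1: 53^1 = 5 mod 6
  k=2: 53^2 = 1 mod 6  <- first divisor giving 1
Order = 2

2


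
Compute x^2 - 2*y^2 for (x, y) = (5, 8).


x^2 - d*y^2
= 5^2 - 2*8^2
= 25 - 128
= -103

-103


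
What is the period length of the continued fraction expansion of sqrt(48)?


Run the CF algorithm for sqrt(48).
a_0 = floor(sqrt(48)) = 6; set m_0=0, q_0=1.
Recurrence: m' = q*a - m,  q' = (d - m'^2)/q,  a' = floor((a_0 + m')/q').
  step 1: m=6, q=12, a=1
  step 2: m=6, q=1, a=12
a_2 = 2*a_0 = 12, so the period closes here.
sqrt(48) = [6; 1, 12]
Period length = 2

2


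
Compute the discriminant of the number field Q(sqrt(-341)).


For K = Q(sqrt(d)) with d squarefree: disc(K) = d if d = 1 mod 4, and disc(K) = 4d if d = 2 or 3 mod 4.
Here d = -341, and d mod 4 = 3.
d = 3 mod 4, not 1 (O_K = Z[sqrt(d)]), so disc(K) = 4d = 4 * (-341) = -1364

-1364


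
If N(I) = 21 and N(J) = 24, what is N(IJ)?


N(IJ) = N(I) * N(J)
= 21 * 24
= 504

504


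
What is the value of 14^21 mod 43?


p = 43 is prime and the exponent is (p-1)/2 = 21, so by Euler's criterion 14^21 = (14/43) = +1 or -1 mod 43.
Compute by square-and-multiply:
  21 = 16 + 4 + 1 (binary 10101)
  Repeated squaring mod 43: 14^1 = 14, 14^2 = 24, 14^4 = 17, 14^8 = 31, 14^16 = 15
  14^21 = 14^16 * 14^4 * 14^1 = 15 * 17 * 14 mod 43
    15 * 17 = 255 = 40 mod 43
    40 * 14 = 560 = 1 mod 43
  14^21 = 1 mod 43
Result 1: 14 is a quadratic residue mod 43.
14^21 mod 43 = 1

1


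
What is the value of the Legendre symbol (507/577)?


p = 577 is prime, so compute (507/577) with the reciprocity algorithm (Jacobi-symbol steps: pull out 2s via (2/n), flip via reciprocity, reduce):
  reciprocity: (507/577) -> +(577/507)
  reduce: (70/507)
  pull out 2: (2/507) = -1  (since 507 mod 8 = 3)
  reciprocity: (35/507) -> -(507/35)
  reduce: (17/35)
  reciprocity: (17/35) -> +(35/17)
  reduce: (1/17)
  (1/17) = 1
Product of signs = 1
(507/577) = 1

1


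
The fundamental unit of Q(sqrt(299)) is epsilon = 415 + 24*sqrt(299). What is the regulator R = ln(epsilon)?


epsilon = 415 + 24*sqrt(299)
= 829.9988
R = ln(829.9988)
= 6.7214

6.7214


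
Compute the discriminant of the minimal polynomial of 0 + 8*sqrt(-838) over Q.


The element 0 + 8*sqrt(-838) has minimal polynomial:
x^2 + 0*x + 53632
Discriminant = (0)^2 - 4*(53632)
= 0 - 214528
= -214528

-214528


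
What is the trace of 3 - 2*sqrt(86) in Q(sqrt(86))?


Tr(a + b*sqrt(d)) = (a + b*sqrt(d)) + (a - b*sqrt(d)) = 2a
= 2 * (3)
= 6

6


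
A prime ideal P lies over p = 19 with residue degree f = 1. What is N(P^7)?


N(P^a) = p^(a*f)
= 19^(7*1)
= 19^7
= 893871739

893871739


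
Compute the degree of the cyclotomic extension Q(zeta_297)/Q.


The degree equals Euler's totient phi(297).
297 = 3^3 * 11
phi(297) = 180

180


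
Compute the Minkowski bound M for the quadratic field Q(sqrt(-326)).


d = -326, d mod 4 = 2, so disc(K) = 4d = -1304; |disc(K)| = 1304
Imaginary quadratic field, so n = 2, s = r2 = 1, r1 = 0
M = (n!/n^n) * (4/pi)^s * sqrt(|disc(K)|) = (2!/2^2) * (4/pi)^1 * sqrt(1304)
= 0.5 * 1.273240 * 36.110940
= 22.9889

22.9889


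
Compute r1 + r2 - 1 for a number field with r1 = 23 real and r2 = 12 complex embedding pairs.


By Dirichlet's unit theorem:
rank = r1 + r2 - 1
= 23 + 12 - 1
= 34

34


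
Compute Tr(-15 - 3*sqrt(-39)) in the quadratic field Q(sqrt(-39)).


Tr(a + b*sqrt(d)) = (a + b*sqrt(d)) + (a - b*sqrt(d)) = 2a
= 2 * (-15)
= -30

-30


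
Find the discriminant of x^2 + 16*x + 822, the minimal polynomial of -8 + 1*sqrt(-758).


The element -8 + 1*sqrt(-758) has minimal polynomial:
x^2 + 16*x + 822
Discriminant = (16)^2 - 4*(822)
= 256 - 3288
= -3032

-3032


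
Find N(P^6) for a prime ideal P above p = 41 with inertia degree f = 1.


N(P^a) = p^(a*f)
= 41^(6*1)
= 41^6
= 4750104241

4750104241


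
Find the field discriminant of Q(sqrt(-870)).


For K = Q(sqrt(d)) with d squarefree: disc(K) = d if d = 1 mod 4, and disc(K) = 4d if d = 2 or 3 mod 4.
Here d = -870, and d mod 4 = 2.
d = 2 mod 4, not 1 (O_K = Z[sqrt(d)]), so disc(K) = 4d = 4 * (-870) = -3480

-3480


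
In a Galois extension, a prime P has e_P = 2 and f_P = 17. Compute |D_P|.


|D_P| = e * f
= 2 * 17
= 34

34


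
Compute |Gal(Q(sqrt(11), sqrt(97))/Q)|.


The 2 square roots of distinct primes are multiplicatively independent over Q,
so [K:Q] = 2^2 and Gal(K/Q) is isomorphic to (Z/2Z)^2.
|Gal| = 2^2 = 4

4


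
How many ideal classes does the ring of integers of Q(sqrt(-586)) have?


K = Q(sqrt(-586)). d mod 4 = 2, so D = disc(K) = 4d = -2344
h(K) equals the number of primitive reduced positive-definite forms (a, b, c) = a*x^2 + b*x*y + c*y^2 with b^2 - 4ac = D,
where reduced means |b| <= a <= c, with b >= 0 whenever |b| = a or a = c, and primitive means gcd(a, b, c) = 1.
Reduced forces 3a^2 <= |D| = 2344, so 1 <= a <= 27; b must have the parity of D, and c = (b^2 - D)/(4a) must be an integer >= a.
Enumerate a = 1..27, b in [-a, a]:
  a=1: (1, 0, 586)  [1]
  a=2: (2, 0, 293)  [1]
  a=3..4: none
  a=5: (5, -4, 118), (5, 4, 118)  [2]
  a=6: none
  a=7: (7, -6, 85), (7, 6, 85)  [2]
  a=8..9: none
  a=10: (10, -4, 59), (10, 4, 59)  [2]
  a=11..12: none
  a=13: (13, -10, 47), (13, 10, 47)  [2]
  a=14: (14, -8, 43), (14, 8, 43)  [2]
  a=15..16: none
  a=17: (17, -6, 35), (17, 6, 35)  [2]
  a=18..22: none
  a=23: (23, -18, 29), (23, 18, 29)  [2]
  a=24: none
  a=25: (25, -16, 26), (25, 16, 26)  [2]
  a=26..27: none
Total reduced forms: 1 + 1 + 2 + 2 + 2 + 2 + 2 + 2 + 2 + 2 = 18
h = 18

18


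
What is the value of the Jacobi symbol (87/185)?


Compute (87/185) via quadratic reciprocity:
  reciprocity: (87/185) -> +(185/87)
  reduce: (11/87)
  reciprocity: (11/87) -> -(87/11)
  reduce: (10/11)
  pull out 2: (2/11) = -1  (since 11 mod 8 = 3)
  reciprocity: (5/11) -> +(11/5)
  reduce: (1/5)
  (1/5) = 1
Product of signs = 1

1


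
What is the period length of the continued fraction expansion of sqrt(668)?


Run the CF algorithm for sqrt(668).
a_0 = floor(sqrt(668)) = 25; set m_0=0, q_0=1.
Recurrence: m' = q*a - m,  q' = (d - m'^2)/q,  a' = floor((a_0 + m')/q').
  step 1: m=25, q=43, a=1
  step 2: m=18, q=8, a=5
  step 3: m=22, q=23, a=2
  step 4: m=24, q=4, a=12
  step 5: m=24, q=23, a=2
  step 6: m=22, q=8, a=5
  step 7: m=18, q=43, a=1
  step 8: m=25, q=1, a=50
a_8 = 2*a_0 = 50, so the period closes here.
sqrt(668) = [25; 1, 5, 2, 12, 2, 5, 1, 50]
Period length = 8

8


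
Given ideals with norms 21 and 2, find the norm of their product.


N(IJ) = N(I) * N(J)
= 21 * 2
= 42

42


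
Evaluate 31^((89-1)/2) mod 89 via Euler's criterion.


p = 89 is prime and the exponent is (p-1)/2 = 44, so by Euler's criterion 31^44 = (31/89) = +1 or -1 mod 89.
Compute by square-and-multiply:
  44 = 32 + 8 + 4 (binary 101100)
  Repeated squaring mod 89: 31^1 = 31, 31^2 = 71, 31^4 = 57, 31^8 = 45, 31^16 = 67, 31^32 = 39
  31^44 = 31^32 * 31^8 * 31^4 = 39 * 45 * 57 mod 89
    39 * 45 = 1755 = 64 mod 89
    64 * 57 = 3648 = 88 mod 89
  31^44 = 88 mod 89
Result 88 = p - 1 = -1 mod 89: 31 is a quadratic non-residue mod 89. As a residue in [0, p-1] the value is 88.
31^44 mod 89 = 88

88


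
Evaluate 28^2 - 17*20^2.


x^2 - d*y^2
= 28^2 - 17*20^2
= 784 - 6800
= -6016

-6016


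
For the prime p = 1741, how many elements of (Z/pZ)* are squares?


For prime p, the number of non-zero quadratic residues is (p-1)/2.
= (1741-1)/2
= 870

870


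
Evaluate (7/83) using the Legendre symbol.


p = 83 is prime, so compute (7/83) with the reciprocity algorithm (Jacobi-symbol steps: pull out 2s via (2/n), flip via reciprocity, reduce):
  reciprocity: (7/83) -> -(83/7)
  reduce: (6/7)
  pull out 2: (2/7) = +1  (since 7 mod 8 = 7)
  reciprocity: (3/7) -> -(7/3)
  reduce: (1/3)
  (1/3) = 1
Product of signs = 1
(7/83) = 1

1


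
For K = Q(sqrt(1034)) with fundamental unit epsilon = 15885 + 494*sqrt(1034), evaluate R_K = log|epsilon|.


epsilon = 15885 + 494*sqrt(1034)
= 31770.0000
R = ln(31770.0000)
= 10.3663

10.3663


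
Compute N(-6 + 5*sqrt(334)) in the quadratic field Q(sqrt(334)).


N(a + b*sqrt(d)) = a^2 - d*b^2
= (-6)^2 - (334)*(5)^2
= 36 - 8350
= -8314

-8314


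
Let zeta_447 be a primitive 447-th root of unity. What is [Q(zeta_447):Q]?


The degree equals Euler's totient phi(447).
447 = 3 * 149
phi(447) = 296

296


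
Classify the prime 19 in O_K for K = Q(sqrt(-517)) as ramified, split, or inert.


K = Q(sqrt(-517)). Since d mod 4 = 3, disc(K) = -2068.
Check p | disc: -2068 mod 19 = 3.
p does not divide disc. Compute Legendre symbol (d/p):
15^((19-1)/2) mod 19 = -1
(d/p) = -1, so p is inert: (p) stays prime with e=1, f=2, g=1.
Therefore p is inert.

inert


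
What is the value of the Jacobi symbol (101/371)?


Compute (101/371) via quadratic reciprocity:
  reciprocity: (101/371) -> +(371/101)
  reduce: (68/101)
  pull out 2: (2/101) = -1  (since 101 mod 8 = 5)
  pull out 2: (2/101) = -1  (since 101 mod 8 = 5)
  reciprocity: (17/101) -> +(101/17)
  reduce: (16/17)
  pull out 2: (2/17) = +1  (since 17 mod 8 = 1)
  pull out 2: (2/17) = +1  (since 17 mod 8 = 1)
  pull out 2: (2/17) = +1  (since 17 mod 8 = 1)
  pull out 2: (2/17) = +1  (since 17 mod 8 = 1)
  (1/17) = 1
Product of signs = 1

1


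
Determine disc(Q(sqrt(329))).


For K = Q(sqrt(d)) with d squarefree: disc(K) = d if d = 1 mod 4, and disc(K) = 4d if d = 2 or 3 mod 4.
Here d = 329, and d mod 4 = 1.
d = 1 mod 4 (O_K = Z[(1+sqrt(d))/2]), so disc(K) = d = 329

329


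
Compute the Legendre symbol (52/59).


p = 59 is prime, so compute (52/59) with the reciprocity algorithm (Jacobi-symbol steps: pull out 2s via (2/n), flip via reciprocity, reduce):
  pull out 2: (2/59) = -1  (since 59 mod 8 = 3)
  pull out 2: (2/59) = -1  (since 59 mod 8 = 3)
  reciprocity: (13/59) -> +(59/13)
  reduce: (7/13)
  reciprocity: (7/13) -> +(13/7)
  reduce: (6/7)
  pull out 2: (2/7) = +1  (since 7 mod 8 = 7)
  reciprocity: (3/7) -> -(7/3)
  reduce: (1/3)
  (1/3) = 1
Product of signs = -1
(52/59) = -1

-1


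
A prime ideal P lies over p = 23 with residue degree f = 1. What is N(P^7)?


N(P^a) = p^(a*f)
= 23^(7*1)
= 23^7
= 3404825447

3404825447


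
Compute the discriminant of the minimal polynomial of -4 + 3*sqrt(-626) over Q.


The element -4 + 3*sqrt(-626) has minimal polynomial:
x^2 + 8*x + 5650
Discriminant = (8)^2 - 4*(5650)
= 64 - 22600
= -22536

-22536


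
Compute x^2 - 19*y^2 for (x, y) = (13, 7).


x^2 - d*y^2
= 13^2 - 19*7^2
= 169 - 931
= -762

-762


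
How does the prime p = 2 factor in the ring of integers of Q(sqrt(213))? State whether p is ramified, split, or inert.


K = Q(sqrt(213)). Since d mod 4 = 1, disc(K) = 213.
Check p | disc: 213 mod 2 = 1.
p=2 does not divide disc (d is 1 mod 4). 2 splits iff d = 1 mod 8.
d mod 8 = 5, so (d/2) = -1.
(d/p) = -1, so p is inert: (p) stays prime with e=1, f=2, g=1.
Therefore p is inert.

inert


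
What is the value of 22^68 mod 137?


p = 137 is prime and the exponent is (p-1)/2 = 68, so by Euler's criterion 22^68 = (22/137) = +1 or -1 mod 137.
Compute by square-and-multiply:
  68 = 64 + 4 (binary 1000100)
  Repeated squaring mod 137: 22^1 = 22, 22^2 = 73, 22^4 = 123, 22^8 = 59, 22^16 = 56, 22^32 = 122, 22^64 = 88
  22^68 = 22^64 * 22^4 = 88 * 123 mod 137
    88 * 123 = 10824 = 1 mod 137
  22^68 = 1 mod 137
Result 1: 22 is a quadratic residue mod 137.
22^68 mod 137 = 1

1


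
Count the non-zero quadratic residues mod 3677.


For prime p, the number of non-zero quadratic residues is (p-1)/2.
= (3677-1)/2
= 1838

1838


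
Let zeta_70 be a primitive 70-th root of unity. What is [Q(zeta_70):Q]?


The degree equals Euler's totient phi(70).
70 = 2 * 5 * 7
phi(70) = 24

24


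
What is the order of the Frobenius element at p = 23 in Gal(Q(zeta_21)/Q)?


The Frobenius at p in Gal(Q(zeta_n)/Q) = (Z/nZ)* is the class of p, so its order is ord_21(23), the smallest k >= 1 with 23^k = 1 mod 21.
n = 21 = 3 * 7, phi(21) = 12; the order divides phi(n).
Divisors of 12: 1, 2, 3, 4, 6, 12
Repeated squaring mod 21: 23^1 = 2, 23^2 = 4, 23^4 = 16, 23^8 = 4
Test divisors in increasing order:
  k=1: 23^1 = 2 mod 21
  k=2: 23^2 = 4 mod 21
  k=3: 23^3 = 4 * 2 = 8 mod 21
  k=4: 23^4 = 16 mod 21
  k=6: 23^6 = 16 * 4 = 1 mod 21  <- first divisor giving 1
Order = 6

6


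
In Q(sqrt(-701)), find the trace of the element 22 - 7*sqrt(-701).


Tr(a + b*sqrt(d)) = (a + b*sqrt(d)) + (a - b*sqrt(d)) = 2a
= 2 * (22)
= 44

44


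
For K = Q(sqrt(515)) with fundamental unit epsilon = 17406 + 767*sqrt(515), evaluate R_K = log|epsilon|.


epsilon = 17406 + 767*sqrt(515)
= 34812.0000
R = ln(34812.0000)
= 10.4577

10.4577


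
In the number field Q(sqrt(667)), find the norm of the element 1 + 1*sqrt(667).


N(a + b*sqrt(d)) = a^2 - d*b^2
= (1)^2 - (667)*(1)^2
= 1 - 667
= -666

-666


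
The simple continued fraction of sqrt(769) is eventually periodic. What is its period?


Run the CF algorithm for sqrt(769).
a_0 = floor(sqrt(769)) = 27; set m_0=0, q_0=1.
Recurrence: m' = q*a - m,  q' = (d - m'^2)/q,  a' = floor((a_0 + m')/q').
  step 1: m=27, q=40, a=1
  step 2: m=13, q=15, a=2
  step 3: m=17, q=32, a=1
  step 4: m=15, q=17, a=2
  step 5: m=19, q=24, a=1
  step 6: m=5, q=31, a=1
  step 7: m=26, q=3, a=17
  step 8: m=25, q=48, a=1
  step 9: m=23, q=5, a=10
  step 10: m=27, q=8, a=6
  step 11: m=21, q=41, a=1
  step 12: m=20, q=9, a=5
  step 13: m=25, q=16, a=3
  step 14: m=23, q=15, a=3
  step 15: m=22, q=19, a=2
  step 16: m=16, q=27, a=1
  step 17: m=11, q=24, a=1
  step 18: m=13, q=25, a=1
  step 19: m=12, q=25, a=1
  step 20: m=13, q=24, a=1
  step 21: m=11, q=27, a=1
  step 22: m=16, q=19, a=2
  step 23: m=22, q=15, a=3
  step 24: m=23, q=16, a=3
  step 25: m=25, q=9, a=5
  step 26: m=20, q=41, a=1
  step 27: m=21, q=8, a=6
  step 28: m=27, q=5, a=10
  step 29: m=23, q=48, a=1
  step 30: m=25, q=3, a=17
  step 31: m=26, q=31, a=1
  step 32: m=5, q=24, a=1
  step 33: m=19, q=17, a=2
  step 34: m=15, q=32, a=1
  step 35: m=17, q=15, a=2
  step 36: m=13, q=40, a=1
  step 37: m=27, q=1, a=54
a_37 = 2*a_0 = 54, so the period closes here.
sqrt(769) = [27; 1, 2, 1, 2, 1, 1, 17, 1, 10, 6, 1, 5, 3, 3, 2, 1, 1, 1, 1, 1, 1, 2, 3, 3, 5, 1, 6, 10, 1, 17, 1, 1, 2, 1, 2, 1, 54]
Period length = 37

37


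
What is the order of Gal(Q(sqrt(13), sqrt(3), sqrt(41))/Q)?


The 3 square roots of distinct primes are multiplicatively independent over Q,
so [K:Q] = 2^3 and Gal(K/Q) is isomorphic to (Z/2Z)^3.
|Gal| = 2^3 = 8

8


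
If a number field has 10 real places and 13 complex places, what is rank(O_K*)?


By Dirichlet's unit theorem:
rank = r1 + r2 - 1
= 10 + 13 - 1
= 22

22


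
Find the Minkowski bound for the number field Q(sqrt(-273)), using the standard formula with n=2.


d = -273, d mod 4 = 3, so disc(K) = 4d = -1092; |disc(K)| = 1092
Imaginary quadratic field, so n = 2, s = r2 = 1, r1 = 0
M = (n!/n^n) * (4/pi)^s * sqrt(|disc(K)|) = (2!/2^2) * (4/pi)^1 * sqrt(1092)
= 0.5 * 1.273240 * 33.045423
= 21.0374

21.0374


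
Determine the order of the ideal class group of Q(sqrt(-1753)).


K = Q(sqrt(-1753)). d mod 4 = 3, so D = disc(K) = 4d = -7012
h(K) equals the number of primitive reduced positive-definite forms (a, b, c) = a*x^2 + b*x*y + c*y^2 with b^2 - 4ac = D,
where reduced means |b| <= a <= c, with b >= 0 whenever |b| = a or a = c, and primitive means gcd(a, b, c) = 1.
Reduced forces 3a^2 <= |D| = 7012, so 1 <= a <= 48; b must have the parity of D, and c = (b^2 - D)/(4a) must be an integer >= a.
Enumerate a = 1..48, b in [-a, a]:
  a=1: (1, 0, 1753)  [1]
  a=2: (2, 2, 877)  [1]
  a=3..6: none
  a=7: (7, -4, 251), (7, 4, 251)  [2]
  a=8..13: none
  a=14: (14, -10, 127), (14, 10, 127)  [2]
  a=15..16: none
  a=17: (17, -14, 106), (17, 14, 106)  [2]
  a=18..22: none
  a=23: (23, -16, 79), (23, 16, 79)  [2]
  a=24..28: none
  a=29: (29, -8, 61), (29, 8, 61)  [2]
  a=30: none
  a=31: (31, -26, 62), (31, 26, 62)  [2]
  a=32..33: none
  a=34: (34, -14, 53), (34, 14, 53)  [2]
  a=35..40: none
  a=41: (41, -32, 49), (41, 32, 49)  [2]
  a=42: none
  a=43: (43, -30, 46), (43, 30, 46)  [2]
  a=44..48: none
Total reduced forms: 1 + 1 + 2 + 2 + 2 + 2 + 2 + 2 + 2 + 2 + 2 = 20
h = 20

20
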